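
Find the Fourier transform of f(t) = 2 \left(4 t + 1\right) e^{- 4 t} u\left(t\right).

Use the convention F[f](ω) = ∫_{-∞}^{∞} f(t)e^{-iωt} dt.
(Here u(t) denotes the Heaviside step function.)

F(ω) = \frac{2 \left(- i \omega - 8\right)}{\omega^{2} - 8 i \omega - 16}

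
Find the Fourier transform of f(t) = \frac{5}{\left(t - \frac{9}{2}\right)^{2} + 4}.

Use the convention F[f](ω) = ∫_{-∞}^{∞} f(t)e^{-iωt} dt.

F(ω) = \frac{5 \pi e^{- \frac{9 i \omega}{2} - 2 \left|{\omega}\right|}}{2}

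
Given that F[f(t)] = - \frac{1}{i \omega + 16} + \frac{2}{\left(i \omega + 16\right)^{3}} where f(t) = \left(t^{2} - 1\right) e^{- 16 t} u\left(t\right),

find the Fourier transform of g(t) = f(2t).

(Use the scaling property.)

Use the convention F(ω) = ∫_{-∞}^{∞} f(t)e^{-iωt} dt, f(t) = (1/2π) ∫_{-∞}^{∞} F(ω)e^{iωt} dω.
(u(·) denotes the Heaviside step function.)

F[g](ω) = \frac{8 i \omega - \left(i \omega + 32\right)^{3} + 256}{\left(i \omega + 32\right)^{4}}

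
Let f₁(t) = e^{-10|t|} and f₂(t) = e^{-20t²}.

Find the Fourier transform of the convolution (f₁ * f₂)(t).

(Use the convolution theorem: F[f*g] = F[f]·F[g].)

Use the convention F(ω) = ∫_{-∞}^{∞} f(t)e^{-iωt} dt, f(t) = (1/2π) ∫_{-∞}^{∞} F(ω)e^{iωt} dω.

F[f₁*f₂](ω) = \frac{2 \sqrt{5} \sqrt{\pi} e^{- \frac{\omega^{2}}{80}}}{\omega^{2} + 100}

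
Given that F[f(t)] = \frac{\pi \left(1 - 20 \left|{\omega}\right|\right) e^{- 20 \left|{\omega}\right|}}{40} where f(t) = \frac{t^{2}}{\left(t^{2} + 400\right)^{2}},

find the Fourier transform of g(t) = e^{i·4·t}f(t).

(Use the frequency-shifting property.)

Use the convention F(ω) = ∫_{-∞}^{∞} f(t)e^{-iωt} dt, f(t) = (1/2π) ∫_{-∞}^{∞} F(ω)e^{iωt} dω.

F[g](ω) = \frac{\pi \left(1 - 20 \left|{\omega - 4}\right|\right) e^{- 20 \left|{\omega - 4}\right|}}{40}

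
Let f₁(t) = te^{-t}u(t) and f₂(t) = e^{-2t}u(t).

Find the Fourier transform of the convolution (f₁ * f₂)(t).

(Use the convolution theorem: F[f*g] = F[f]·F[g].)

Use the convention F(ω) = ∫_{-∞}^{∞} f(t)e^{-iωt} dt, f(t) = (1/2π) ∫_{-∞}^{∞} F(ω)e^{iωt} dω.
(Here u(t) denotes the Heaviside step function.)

F[f₁*f₂](ω) = \frac{1}{\left(i \omega + 1\right)^{2} \left(i \omega + 2\right)}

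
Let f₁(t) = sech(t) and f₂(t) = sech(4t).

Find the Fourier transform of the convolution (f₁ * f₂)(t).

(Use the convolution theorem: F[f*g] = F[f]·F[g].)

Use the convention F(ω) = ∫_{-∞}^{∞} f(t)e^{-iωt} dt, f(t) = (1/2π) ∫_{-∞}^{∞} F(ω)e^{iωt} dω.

F[f₁*f₂](ω) = \frac{\pi^{2}}{4 \cosh{\left(\frac{\pi \omega}{8} \right)} \cosh{\left(\frac{\pi \omega}{2} \right)}}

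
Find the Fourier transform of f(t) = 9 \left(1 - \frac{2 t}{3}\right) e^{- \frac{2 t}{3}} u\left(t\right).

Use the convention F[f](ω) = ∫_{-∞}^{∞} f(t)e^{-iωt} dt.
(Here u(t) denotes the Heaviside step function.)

F(ω) = \frac{81 i \omega}{- 9 \omega^{2} + 12 i \omega + 4}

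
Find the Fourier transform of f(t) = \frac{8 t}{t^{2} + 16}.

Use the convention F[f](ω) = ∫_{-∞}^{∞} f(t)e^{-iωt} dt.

F(ω) = - 8 i \pi e^{- 4 \left|{\omega}\right|} \operatorname{sign}{\left(\omega \right)}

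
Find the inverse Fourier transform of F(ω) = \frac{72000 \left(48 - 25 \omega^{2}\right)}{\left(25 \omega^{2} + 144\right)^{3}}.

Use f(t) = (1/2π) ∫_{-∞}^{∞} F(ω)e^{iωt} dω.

f(t) = 4 t^{2} e^{- \frac{12 \left|{t}\right|}{5}}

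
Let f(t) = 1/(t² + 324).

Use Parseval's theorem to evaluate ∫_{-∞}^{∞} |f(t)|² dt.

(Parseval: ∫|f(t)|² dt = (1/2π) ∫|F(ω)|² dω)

∫|f(t)|² dt = \frac{\pi}{11664}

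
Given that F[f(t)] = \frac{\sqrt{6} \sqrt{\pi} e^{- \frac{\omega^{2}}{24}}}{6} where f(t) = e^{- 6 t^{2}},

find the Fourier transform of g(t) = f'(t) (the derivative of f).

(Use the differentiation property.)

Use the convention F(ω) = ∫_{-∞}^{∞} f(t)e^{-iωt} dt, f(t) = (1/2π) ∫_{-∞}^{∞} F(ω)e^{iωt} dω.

F[g](ω) = \frac{\sqrt{6} i \sqrt{\pi} \omega e^{- \frac{\omega^{2}}{24}}}{6}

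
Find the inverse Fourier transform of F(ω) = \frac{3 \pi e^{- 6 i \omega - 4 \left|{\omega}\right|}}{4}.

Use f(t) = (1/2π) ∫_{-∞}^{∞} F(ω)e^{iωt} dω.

f(t) = \frac{3}{\left(t - 6\right)^{2} + 16}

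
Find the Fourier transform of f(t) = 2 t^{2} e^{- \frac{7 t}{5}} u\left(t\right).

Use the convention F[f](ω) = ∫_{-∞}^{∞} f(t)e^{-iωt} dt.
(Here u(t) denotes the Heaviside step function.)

F(ω) = \frac{500}{\left(5 i \omega + 7\right)^{3}}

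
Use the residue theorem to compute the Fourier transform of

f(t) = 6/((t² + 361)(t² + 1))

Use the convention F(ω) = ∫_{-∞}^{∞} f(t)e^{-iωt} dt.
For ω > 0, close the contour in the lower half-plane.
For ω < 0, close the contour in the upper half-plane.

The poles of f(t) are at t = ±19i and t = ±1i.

Let g(z) = f(z)e^{-iωz}; for large |z| the factor e^{-iωz} decays in the lower half-plane when ω > 0 and in the upper half-plane when ω < 0.

Case ω > 0 (lower half-plane, clockwise contour ⇒ F(ω) = -2πi·ΣRes):
  Res_{z = - 19 i} g(z) = - \frac{i e^{- 19 \omega}}{2280}
  Res_{z = - i} g(z) = \frac{i e^{- \omega}}{120}
  F(ω) = -2πi·ΣRes = \frac{\pi e^{- \omega}}{60} - \frac{\pi e^{- 19 \omega}}{1140}

Case ω < 0 (upper half-plane, counterclockwise contour ⇒ F(ω) = +2πi·ΣRes):
  Res_{z = 19 i} g(z) = \frac{i e^{19 \omega}}{2280}
  Res_{z = i} g(z) = - \frac{i e^{\omega}}{120}
  F(ω) = 2πi·ΣRes = \frac{\pi \left(19 - e^{18 \omega}\right) e^{\omega}}{1140}

Both cases combine into a single formula in |ω|:

F(ω) = \frac{\pi e^{- \left|{\omega}\right|}}{60} - \frac{\pi e^{- 19 \left|{\omega}\right|}}{1140}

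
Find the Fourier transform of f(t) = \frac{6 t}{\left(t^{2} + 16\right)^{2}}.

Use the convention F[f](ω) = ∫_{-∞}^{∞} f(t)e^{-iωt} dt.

F(ω) = - \frac{3 i \pi \omega e^{- 4 \left|{\omega}\right|}}{4}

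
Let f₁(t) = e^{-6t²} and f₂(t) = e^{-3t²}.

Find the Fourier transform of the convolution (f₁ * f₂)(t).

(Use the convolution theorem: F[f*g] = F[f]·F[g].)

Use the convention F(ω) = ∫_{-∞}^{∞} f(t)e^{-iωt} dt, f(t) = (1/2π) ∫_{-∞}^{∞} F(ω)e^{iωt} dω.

F[f₁*f₂](ω) = \frac{\sqrt{2} \pi e^{- \frac{\omega^{2}}{8}}}{6}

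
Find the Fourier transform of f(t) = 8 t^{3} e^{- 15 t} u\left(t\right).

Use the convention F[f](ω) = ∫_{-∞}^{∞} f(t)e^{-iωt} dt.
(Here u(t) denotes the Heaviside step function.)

F(ω) = \frac{48}{\left(i \omega + 15\right)^{4}}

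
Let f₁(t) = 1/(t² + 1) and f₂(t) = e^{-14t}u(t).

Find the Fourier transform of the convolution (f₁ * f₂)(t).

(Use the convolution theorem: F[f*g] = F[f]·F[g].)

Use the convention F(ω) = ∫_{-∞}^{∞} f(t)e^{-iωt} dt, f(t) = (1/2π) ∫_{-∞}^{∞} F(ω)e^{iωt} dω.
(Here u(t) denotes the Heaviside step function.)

F[f₁*f₂](ω) = \frac{\pi e^{- \left|{\omega}\right|}}{i \omega + 14}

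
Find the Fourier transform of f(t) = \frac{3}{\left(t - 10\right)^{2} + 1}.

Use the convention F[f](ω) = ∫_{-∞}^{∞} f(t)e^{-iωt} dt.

F(ω) = 3 \pi e^{- 10 i \omega - \left|{\omega}\right|}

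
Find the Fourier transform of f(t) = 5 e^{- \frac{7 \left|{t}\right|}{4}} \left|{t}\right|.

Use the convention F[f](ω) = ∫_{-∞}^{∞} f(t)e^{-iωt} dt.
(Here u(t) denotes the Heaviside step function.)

F(ω) = \frac{160 \left(49 - 16 \omega^{2}\right)}{\left(16 \omega^{2} + 49\right)^{2}}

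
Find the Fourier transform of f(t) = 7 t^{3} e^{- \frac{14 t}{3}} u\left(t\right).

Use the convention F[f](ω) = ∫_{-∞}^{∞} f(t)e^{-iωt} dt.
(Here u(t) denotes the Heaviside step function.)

F(ω) = \frac{3402}{\left(3 i \omega + 14\right)^{4}}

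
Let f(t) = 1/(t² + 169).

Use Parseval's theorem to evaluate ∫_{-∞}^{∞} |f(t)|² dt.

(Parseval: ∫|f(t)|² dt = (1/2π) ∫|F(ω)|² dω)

∫|f(t)|² dt = \frac{\pi}{4394}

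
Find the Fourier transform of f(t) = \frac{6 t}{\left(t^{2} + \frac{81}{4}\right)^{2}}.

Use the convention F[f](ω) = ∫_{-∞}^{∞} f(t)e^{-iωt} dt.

F(ω) = - \frac{2 i \pi \omega e^{- \frac{9 \left|{\omega}\right|}{2}}}{3}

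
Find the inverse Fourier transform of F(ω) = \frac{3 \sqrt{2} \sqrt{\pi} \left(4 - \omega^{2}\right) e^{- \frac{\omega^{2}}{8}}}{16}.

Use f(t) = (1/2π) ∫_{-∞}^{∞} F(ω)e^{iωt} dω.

f(t) = 6 t^{2} e^{- 2 t^{2}}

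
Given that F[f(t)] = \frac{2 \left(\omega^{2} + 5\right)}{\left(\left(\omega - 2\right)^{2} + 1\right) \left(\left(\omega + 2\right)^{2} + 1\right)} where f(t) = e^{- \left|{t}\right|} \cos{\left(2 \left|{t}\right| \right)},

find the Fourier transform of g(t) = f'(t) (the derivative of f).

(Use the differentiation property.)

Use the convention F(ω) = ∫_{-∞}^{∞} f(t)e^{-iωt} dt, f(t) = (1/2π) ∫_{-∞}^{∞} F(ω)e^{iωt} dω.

F[g](ω) = \frac{2 i \omega \left(\omega^{2} + 5\right)}{\omega^{4} - 6 \omega^{2} + 25}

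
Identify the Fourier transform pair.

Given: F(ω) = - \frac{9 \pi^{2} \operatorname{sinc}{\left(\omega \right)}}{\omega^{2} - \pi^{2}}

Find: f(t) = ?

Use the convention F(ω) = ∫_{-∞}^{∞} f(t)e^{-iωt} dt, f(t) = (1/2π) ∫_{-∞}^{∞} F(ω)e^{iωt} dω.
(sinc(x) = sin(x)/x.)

f(t) = 9 \left(\begin{cases} \frac{\cos{\left(\pi t \right)}}{2} + \frac{1}{2} & \text{for}\: \left|{t}\right| < 1 \\0 & \text{otherwise} \end{cases}\right)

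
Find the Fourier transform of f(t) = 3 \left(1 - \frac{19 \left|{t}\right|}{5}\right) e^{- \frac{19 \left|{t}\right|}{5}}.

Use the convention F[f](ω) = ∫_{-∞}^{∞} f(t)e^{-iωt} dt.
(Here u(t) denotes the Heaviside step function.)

F(ω) = \frac{28500 \omega^{2}}{\left(25 \omega^{2} + 361\right)^{2}}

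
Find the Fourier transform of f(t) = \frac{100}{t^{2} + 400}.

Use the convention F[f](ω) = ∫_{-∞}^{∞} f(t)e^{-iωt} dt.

F(ω) = 5 \pi e^{- 20 \left|{\omega}\right|}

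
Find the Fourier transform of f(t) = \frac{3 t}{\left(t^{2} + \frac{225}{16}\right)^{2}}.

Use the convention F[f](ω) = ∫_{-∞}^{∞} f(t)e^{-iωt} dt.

F(ω) = - \frac{2 i \pi \omega e^{- \frac{15 \left|{\omega}\right|}{4}}}{5}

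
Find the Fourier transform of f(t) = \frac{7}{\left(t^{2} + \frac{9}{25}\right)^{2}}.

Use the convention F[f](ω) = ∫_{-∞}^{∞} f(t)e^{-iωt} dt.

F(ω) = \frac{175 \pi \left(3 \left|{\omega}\right| + 5\right) e^{- \frac{3 \left|{\omega}\right|}{5}}}{54}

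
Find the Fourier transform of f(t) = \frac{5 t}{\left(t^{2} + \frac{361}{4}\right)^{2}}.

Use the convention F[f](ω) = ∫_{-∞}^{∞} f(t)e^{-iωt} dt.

F(ω) = - \frac{5 i \pi \omega e^{- \frac{19 \left|{\omega}\right|}{2}}}{19}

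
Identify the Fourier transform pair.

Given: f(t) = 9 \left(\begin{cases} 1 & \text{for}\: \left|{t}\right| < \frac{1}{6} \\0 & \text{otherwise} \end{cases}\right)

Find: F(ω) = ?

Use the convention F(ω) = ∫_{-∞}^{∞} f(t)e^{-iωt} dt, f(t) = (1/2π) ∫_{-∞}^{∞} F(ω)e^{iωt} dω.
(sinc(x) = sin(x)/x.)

F(ω) = 3 \operatorname{sinc}{\left(\frac{\omega}{6} \right)}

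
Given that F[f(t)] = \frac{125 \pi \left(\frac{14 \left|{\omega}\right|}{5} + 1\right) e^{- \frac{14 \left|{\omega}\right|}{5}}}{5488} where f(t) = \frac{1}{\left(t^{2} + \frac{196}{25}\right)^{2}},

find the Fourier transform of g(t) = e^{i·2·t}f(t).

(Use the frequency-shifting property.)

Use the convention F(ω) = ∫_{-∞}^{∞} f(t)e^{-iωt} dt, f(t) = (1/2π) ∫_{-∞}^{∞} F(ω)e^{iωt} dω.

F[g](ω) = \frac{25 \pi \left(14 \left|{\omega - 2}\right| + 5\right) e^{- \frac{14 \left|{\omega - 2}\right|}{5}}}{5488}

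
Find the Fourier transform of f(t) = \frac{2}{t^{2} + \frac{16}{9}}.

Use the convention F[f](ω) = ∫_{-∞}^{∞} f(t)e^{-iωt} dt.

F(ω) = \frac{3 \pi e^{- \frac{4 \left|{\omega}\right|}{3}}}{2}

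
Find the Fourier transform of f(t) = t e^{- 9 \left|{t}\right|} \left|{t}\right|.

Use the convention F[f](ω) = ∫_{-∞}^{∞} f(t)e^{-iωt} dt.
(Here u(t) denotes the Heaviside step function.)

F(ω) = \frac{4 i \omega \left(\omega^{2} - 243\right)}{\left(\omega^{2} + 81\right)^{3}}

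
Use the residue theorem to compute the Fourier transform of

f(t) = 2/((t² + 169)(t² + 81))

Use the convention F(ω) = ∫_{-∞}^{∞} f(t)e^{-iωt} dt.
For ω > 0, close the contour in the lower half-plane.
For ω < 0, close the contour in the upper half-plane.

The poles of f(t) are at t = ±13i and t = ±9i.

Let g(z) = f(z)e^{-iωz}; for large |z| the factor e^{-iωz} decays in the lower half-plane when ω > 0 and in the upper half-plane when ω < 0.

Case ω > 0 (lower half-plane, clockwise contour ⇒ F(ω) = -2πi·ΣRes):
  Res_{z = - 13 i} g(z) = - \frac{i e^{- 13 \omega}}{1144}
  Res_{z = - 9 i} g(z) = \frac{i e^{- 9 \omega}}{792}
  F(ω) = -2πi·ΣRes = \frac{\pi \left(13 e^{4 \omega} - 9\right) e^{- 13 \omega}}{5148}

Case ω < 0 (upper half-plane, counterclockwise contour ⇒ F(ω) = +2πi·ΣRes):
  Res_{z = 13 i} g(z) = \frac{i e^{13 \omega}}{1144}
  Res_{z = 9 i} g(z) = - \frac{i e^{9 \omega}}{792}
  F(ω) = 2πi·ΣRes = \frac{\pi \left(13 - 9 e^{4 \omega}\right) e^{9 \omega}}{5148}

Both cases combine into a single formula in |ω|:

F(ω) = \frac{\pi \left(13 e^{4 \left|{\omega}\right|} - 9\right) e^{- 13 \left|{\omega}\right|}}{5148}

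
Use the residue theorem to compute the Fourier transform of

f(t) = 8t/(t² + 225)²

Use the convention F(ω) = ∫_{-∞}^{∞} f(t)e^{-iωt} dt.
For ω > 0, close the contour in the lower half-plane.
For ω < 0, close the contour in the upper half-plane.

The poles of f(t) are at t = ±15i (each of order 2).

Let g(z) = f(z)e^{-iωz}; for large |z| the factor e^{-iωz} decays in the lower half-plane when ω > 0 and in the upper half-plane when ω < 0.

Case ω > 0 (lower half-plane, clockwise contour ⇒ F(ω) = -2πi·ΣRes):
  Res_{z = - 15 i} g(z) = \frac{2 \omega e^{- 15 \omega}}{15} (pole of order 2)
  F(ω) = -2πi·ΣRes = - \frac{4 i \pi \omega e^{- 15 \omega}}{15}

Case ω < 0 (upper half-plane, counterclockwise contour ⇒ F(ω) = +2πi·ΣRes):
  Res_{z = 15 i} g(z) = - \frac{2 \omega e^{15 \omega}}{15} (pole of order 2)
  F(ω) = 2πi·ΣRes = - \frac{4 i \pi \omega e^{15 \omega}}{15}

Both cases combine into a single formula in |ω|:

F(ω) = - \frac{4 i \pi \omega e^{- 15 \left|{\omega}\right|}}{15}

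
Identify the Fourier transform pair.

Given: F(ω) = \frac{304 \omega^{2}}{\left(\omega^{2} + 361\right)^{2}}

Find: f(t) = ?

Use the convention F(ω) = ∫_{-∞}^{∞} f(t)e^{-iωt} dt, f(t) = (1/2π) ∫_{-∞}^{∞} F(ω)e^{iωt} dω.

f(t) = 4 \left(1 - 19 \left|{t}\right|\right) e^{- 19 \left|{t}\right|}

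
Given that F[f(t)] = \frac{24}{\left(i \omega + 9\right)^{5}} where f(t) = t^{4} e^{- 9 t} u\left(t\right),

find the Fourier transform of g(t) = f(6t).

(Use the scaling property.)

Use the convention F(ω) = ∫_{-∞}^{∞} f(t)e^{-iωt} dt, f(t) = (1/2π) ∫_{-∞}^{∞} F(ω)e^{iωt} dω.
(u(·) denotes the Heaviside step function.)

F[g](ω) = \frac{31104}{\left(i \omega + 54\right)^{5}}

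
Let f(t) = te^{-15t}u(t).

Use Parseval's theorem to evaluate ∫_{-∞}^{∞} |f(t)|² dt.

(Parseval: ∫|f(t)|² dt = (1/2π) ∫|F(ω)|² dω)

∫|f(t)|² dt = \frac{1}{13500}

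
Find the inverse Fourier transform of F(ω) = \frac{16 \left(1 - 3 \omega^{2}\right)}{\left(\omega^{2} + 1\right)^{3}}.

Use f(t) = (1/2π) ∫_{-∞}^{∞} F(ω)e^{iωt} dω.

f(t) = 4 t^{2} e^{- \left|{t}\right|}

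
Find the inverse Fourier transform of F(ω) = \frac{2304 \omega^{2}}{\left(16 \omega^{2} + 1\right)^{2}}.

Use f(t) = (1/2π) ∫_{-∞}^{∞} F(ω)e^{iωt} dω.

f(t) = 9 \left(1 - \frac{\left|{t}\right|}{4}\right) e^{- \frac{\left|{t}\right|}{4}}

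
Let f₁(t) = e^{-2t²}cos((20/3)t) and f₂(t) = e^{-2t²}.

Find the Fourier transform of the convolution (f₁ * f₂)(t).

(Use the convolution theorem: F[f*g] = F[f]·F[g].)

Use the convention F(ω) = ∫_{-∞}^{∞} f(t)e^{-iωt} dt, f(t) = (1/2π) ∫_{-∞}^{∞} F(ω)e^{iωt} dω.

F[f₁*f₂](ω) = \frac{\pi \left(e^{\frac{10 \omega}{3}} + 1\right) e^{- \frac{\omega^{2}}{4} - \frac{5 \omega}{3} - \frac{50}{9}}}{4}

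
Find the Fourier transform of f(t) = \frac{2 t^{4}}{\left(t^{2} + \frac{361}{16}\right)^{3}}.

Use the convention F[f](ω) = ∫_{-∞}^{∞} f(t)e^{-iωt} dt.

F(ω) = \frac{\pi \left(361 \omega^{2} - 380 \left|{\omega}\right| + 48\right) e^{- \frac{19 \left|{\omega}\right|}{4}}}{304}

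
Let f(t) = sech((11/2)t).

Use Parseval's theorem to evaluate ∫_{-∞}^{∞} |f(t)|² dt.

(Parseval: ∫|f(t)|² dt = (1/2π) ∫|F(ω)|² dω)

∫|f(t)|² dt = \frac{4}{11}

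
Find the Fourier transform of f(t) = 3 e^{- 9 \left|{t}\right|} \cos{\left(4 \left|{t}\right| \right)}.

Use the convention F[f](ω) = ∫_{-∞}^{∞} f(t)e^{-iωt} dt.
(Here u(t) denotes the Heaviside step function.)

F(ω) = \frac{54 \left(\omega^{2} + 97\right)}{\omega^{4} + 130 \omega^{2} + 9409}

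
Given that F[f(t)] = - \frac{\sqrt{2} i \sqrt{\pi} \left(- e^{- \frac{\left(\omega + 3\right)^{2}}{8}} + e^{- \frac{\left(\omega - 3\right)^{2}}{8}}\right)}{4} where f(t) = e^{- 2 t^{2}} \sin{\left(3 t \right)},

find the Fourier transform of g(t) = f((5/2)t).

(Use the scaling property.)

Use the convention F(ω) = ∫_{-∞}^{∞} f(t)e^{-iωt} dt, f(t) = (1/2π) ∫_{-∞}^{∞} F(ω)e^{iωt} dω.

F[g](ω) = \frac{\sqrt{2} i \sqrt{\pi} \left(1 - e^{\frac{3 \omega}{5}}\right) e^{- \frac{\omega^{2}}{50} - \frac{3 \omega}{10} - \frac{9}{8}}}{10}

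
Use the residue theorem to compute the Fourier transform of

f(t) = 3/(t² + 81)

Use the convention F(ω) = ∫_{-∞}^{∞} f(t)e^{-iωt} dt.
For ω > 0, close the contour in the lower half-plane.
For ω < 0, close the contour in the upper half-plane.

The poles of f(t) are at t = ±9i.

Let g(z) = f(z)e^{-iωz}; for large |z| the factor e^{-iωz} decays in the lower half-plane when ω > 0 and in the upper half-plane when ω < 0.

Case ω > 0 (lower half-plane, clockwise contour ⇒ F(ω) = -2πi·ΣRes):
  Res_{z = - 9 i} g(z) = \frac{i e^{- 9 \omega}}{6}
  F(ω) = -2πi·ΣRes = \frac{\pi e^{- 9 \omega}}{3}

Case ω < 0 (upper half-plane, counterclockwise contour ⇒ F(ω) = +2πi·ΣRes):
  Res_{z = 9 i} g(z) = - \frac{i e^{9 \omega}}{6}
  F(ω) = 2πi·ΣRes = \frac{\pi e^{9 \omega}}{3}

Both cases combine into a single formula in |ω|:

F(ω) = \frac{\pi e^{- 9 \left|{\omega}\right|}}{3}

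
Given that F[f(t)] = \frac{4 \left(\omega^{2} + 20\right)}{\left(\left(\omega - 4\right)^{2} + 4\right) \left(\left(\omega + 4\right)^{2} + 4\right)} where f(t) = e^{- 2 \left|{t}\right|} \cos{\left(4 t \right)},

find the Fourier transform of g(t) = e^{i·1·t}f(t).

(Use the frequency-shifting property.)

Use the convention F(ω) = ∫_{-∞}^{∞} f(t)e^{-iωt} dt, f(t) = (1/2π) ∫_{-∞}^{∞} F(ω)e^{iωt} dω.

F[g](ω) = \frac{4 \left(\left(\omega - 1\right)^{2} + 20\right)}{\left(\left(\omega - 5\right)^{2} + 4\right) \left(\left(\omega + 3\right)^{2} + 4\right)}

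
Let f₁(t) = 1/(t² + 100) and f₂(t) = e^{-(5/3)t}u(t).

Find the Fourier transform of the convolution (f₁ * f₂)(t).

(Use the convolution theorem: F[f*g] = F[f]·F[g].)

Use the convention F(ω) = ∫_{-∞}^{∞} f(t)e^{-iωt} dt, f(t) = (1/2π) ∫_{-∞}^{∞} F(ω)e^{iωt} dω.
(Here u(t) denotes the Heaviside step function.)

F[f₁*f₂](ω) = \frac{3 \pi e^{- 10 \left|{\omega}\right|}}{10 \left(3 i \omega + 5\right)}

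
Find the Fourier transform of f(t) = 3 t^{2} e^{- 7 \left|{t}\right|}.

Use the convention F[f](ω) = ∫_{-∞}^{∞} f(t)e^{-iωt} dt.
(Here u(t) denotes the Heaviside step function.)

F(ω) = \frac{84 \left(49 - 3 \omega^{2}\right)}{\left(\omega^{2} + 49\right)^{3}}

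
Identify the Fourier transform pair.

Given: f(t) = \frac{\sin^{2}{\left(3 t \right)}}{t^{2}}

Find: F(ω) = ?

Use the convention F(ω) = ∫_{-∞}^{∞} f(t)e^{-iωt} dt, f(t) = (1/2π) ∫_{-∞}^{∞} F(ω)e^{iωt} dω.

F(ω) = \begin{cases} \frac{\pi \left(6 - \left|{\omega}\right|\right)}{2} & \text{for}\: \omega > -6 \wedge \omega < 6 \\0 & \text{otherwise} \end{cases}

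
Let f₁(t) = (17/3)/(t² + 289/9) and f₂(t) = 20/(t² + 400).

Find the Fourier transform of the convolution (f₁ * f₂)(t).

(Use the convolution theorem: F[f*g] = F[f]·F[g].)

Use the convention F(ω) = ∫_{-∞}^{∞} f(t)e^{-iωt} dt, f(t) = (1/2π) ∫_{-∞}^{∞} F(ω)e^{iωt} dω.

F[f₁*f₂](ω) = \pi^{2} e^{- \frac{77 \left|{\omega}\right|}{3}}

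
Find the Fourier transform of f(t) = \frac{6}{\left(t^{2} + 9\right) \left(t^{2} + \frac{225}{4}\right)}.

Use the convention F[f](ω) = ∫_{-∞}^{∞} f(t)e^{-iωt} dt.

F(ω) = \frac{8 \pi e^{- 3 \left|{\omega}\right|}}{189} - \frac{16 \pi e^{- \frac{15 \left|{\omega}\right|}{2}}}{945}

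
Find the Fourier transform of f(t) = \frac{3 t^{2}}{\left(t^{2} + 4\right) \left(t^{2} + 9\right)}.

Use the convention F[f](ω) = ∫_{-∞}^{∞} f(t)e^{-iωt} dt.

F(ω) = \frac{3 \pi \left(3 - 2 e^{\left|{\omega}\right|}\right) e^{- 3 \left|{\omega}\right|}}{5}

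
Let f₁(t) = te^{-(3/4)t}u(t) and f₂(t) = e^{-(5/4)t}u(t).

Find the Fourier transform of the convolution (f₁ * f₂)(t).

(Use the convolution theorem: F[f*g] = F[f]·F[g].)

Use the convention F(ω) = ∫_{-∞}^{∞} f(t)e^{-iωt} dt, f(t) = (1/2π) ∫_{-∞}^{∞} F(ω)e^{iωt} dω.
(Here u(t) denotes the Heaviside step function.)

F[f₁*f₂](ω) = \frac{64}{\left(4 i \omega + 3\right)^{2} \left(4 i \omega + 5\right)}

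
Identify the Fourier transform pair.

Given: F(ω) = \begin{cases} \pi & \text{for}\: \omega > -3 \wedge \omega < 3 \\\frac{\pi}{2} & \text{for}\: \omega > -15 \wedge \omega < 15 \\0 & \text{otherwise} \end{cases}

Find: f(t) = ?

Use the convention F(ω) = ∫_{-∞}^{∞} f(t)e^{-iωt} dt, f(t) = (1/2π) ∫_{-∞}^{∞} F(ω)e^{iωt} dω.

f(t) = \frac{\sin{\left(9 t \right)} \cos{\left(6 t \right)}}{t}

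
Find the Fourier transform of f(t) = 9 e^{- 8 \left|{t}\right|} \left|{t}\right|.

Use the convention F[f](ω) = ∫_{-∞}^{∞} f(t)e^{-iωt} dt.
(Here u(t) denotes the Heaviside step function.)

F(ω) = \frac{18 \left(64 - \omega^{2}\right)}{\left(\omega^{2} + 64\right)^{2}}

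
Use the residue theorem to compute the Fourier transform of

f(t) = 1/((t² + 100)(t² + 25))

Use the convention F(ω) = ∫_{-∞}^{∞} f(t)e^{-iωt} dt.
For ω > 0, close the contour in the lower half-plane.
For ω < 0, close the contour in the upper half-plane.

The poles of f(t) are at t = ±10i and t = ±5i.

Let g(z) = f(z)e^{-iωz}; for large |z| the factor e^{-iωz} decays in the lower half-plane when ω > 0 and in the upper half-plane when ω < 0.

Case ω > 0 (lower half-plane, clockwise contour ⇒ F(ω) = -2πi·ΣRes):
  Res_{z = - 10 i} g(z) = - \frac{i e^{- 10 \omega}}{1500}
  Res_{z = - 5 i} g(z) = \frac{i e^{- 5 \omega}}{750}
  F(ω) = -2πi·ΣRes = \frac{\pi \left(2 e^{5 \omega} - 1\right) e^{- 10 \omega}}{750}

Case ω < 0 (upper half-plane, counterclockwise contour ⇒ F(ω) = +2πi·ΣRes):
  Res_{z = 10 i} g(z) = \frac{i e^{10 \omega}}{1500}
  Res_{z = 5 i} g(z) = - \frac{i e^{5 \omega}}{750}
  F(ω) = 2πi·ΣRes = \frac{\pi \left(2 - e^{5 \omega}\right) e^{5 \omega}}{750}

Both cases combine into a single formula in |ω|:

F(ω) = \frac{\pi \left(2 e^{5 \left|{\omega}\right|} - 1\right) e^{- 10 \left|{\omega}\right|}}{750}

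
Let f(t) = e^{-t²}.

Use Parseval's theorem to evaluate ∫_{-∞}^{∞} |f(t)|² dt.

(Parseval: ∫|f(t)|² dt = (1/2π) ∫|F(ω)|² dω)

∫|f(t)|² dt = \frac{\sqrt{2} \sqrt{\pi}}{2}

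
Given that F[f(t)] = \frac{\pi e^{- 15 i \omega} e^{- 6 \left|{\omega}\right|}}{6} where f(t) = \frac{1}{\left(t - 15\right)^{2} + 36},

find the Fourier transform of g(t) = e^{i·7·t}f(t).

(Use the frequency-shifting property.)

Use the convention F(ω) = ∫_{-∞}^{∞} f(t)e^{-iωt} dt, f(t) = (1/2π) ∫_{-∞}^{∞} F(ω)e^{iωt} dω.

F[g](ω) = \frac{\pi e^{- 15 i \left(\omega - 7\right) - 6 \left|{\omega - 7}\right|}}{6}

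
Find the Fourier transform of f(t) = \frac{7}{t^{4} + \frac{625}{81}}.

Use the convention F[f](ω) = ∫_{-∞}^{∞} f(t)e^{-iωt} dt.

F(ω) = \frac{189 \pi e^{- \frac{5 \sqrt{2} \left|{\omega}\right|}{6}} \sin{\left(\frac{5 \sqrt{2} \left|{\omega}\right|}{6} + \frac{\pi}{4} \right)}}{125}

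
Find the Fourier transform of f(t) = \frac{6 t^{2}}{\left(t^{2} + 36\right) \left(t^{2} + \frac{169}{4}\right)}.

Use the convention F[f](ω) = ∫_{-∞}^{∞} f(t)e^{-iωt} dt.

F(ω) = - \frac{144 \pi e^{- 6 \left|{\omega}\right|}}{25} + \frac{156 \pi e^{- \frac{13 \left|{\omega}\right|}{2}}}{25}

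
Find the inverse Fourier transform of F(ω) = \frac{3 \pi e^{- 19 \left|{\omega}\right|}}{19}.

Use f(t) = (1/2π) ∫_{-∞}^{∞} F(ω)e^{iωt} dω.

f(t) = \frac{3}{t^{2} + 361}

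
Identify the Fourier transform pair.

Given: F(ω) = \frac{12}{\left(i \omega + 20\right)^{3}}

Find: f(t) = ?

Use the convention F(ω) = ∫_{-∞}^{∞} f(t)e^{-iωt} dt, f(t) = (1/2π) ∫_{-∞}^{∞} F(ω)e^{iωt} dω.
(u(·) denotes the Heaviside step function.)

f(t) = 6 t^{2} e^{- 20 t} u\left(t\right)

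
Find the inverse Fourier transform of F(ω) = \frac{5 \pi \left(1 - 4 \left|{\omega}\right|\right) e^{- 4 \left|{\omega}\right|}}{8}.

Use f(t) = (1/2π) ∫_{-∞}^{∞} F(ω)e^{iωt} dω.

f(t) = \frac{5 t^{2}}{\left(t^{2} + 16\right)^{2}}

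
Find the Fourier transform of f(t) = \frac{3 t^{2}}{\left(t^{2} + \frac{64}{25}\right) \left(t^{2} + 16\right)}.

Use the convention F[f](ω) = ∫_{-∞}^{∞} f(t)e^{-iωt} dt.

F(ω) = \frac{25 \pi e^{- 4 \left|{\omega}\right|}}{28} - \frac{5 \pi e^{- \frac{8 \left|{\omega}\right|}{5}}}{14}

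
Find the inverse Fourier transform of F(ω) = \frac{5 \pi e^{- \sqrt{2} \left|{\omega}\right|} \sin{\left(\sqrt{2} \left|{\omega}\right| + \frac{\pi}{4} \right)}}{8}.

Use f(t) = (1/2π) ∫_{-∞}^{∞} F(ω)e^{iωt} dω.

f(t) = \frac{5}{t^{4} + 16}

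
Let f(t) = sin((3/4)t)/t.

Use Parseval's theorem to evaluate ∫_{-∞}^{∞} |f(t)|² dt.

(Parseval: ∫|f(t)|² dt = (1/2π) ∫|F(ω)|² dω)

∫|f(t)|² dt = \frac{3 \pi}{4}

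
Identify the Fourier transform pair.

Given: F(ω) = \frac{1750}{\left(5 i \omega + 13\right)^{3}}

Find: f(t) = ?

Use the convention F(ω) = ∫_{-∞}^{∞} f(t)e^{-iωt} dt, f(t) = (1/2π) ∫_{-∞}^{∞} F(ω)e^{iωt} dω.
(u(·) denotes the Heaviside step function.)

f(t) = 7 t^{2} e^{- \frac{13 t}{5}} u\left(t\right)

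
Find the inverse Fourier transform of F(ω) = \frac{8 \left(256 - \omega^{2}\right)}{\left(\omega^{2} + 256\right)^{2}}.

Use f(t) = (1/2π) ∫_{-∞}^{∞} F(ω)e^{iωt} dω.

f(t) = 4 e^{- 16 \left|{t}\right|} \left|{t}\right|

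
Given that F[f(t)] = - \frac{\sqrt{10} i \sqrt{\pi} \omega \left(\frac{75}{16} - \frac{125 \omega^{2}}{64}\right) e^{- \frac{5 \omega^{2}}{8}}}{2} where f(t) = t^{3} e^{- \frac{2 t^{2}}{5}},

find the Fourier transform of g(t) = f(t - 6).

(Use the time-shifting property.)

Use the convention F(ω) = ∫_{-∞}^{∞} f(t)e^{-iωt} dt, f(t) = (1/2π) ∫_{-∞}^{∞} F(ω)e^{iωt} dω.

F[g](ω) = \frac{25 \sqrt{10} i \sqrt{\pi} \omega \left(5 \omega^{2} - 12\right) e^{- \frac{\omega \left(5 \omega + 48 i\right)}{8}}}{128}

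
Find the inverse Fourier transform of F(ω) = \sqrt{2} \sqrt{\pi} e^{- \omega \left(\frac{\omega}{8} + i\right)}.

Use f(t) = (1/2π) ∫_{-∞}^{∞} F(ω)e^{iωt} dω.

f(t) = 2 e^{- 2 \left(t - 1\right)^{2}}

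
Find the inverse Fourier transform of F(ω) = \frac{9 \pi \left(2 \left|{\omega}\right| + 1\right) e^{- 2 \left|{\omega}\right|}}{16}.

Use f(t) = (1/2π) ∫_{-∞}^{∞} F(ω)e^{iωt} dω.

f(t) = \frac{9}{\left(t^{2} + 4\right)^{2}}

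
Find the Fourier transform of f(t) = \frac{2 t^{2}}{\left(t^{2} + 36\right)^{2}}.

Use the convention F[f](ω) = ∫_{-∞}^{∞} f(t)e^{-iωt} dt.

F(ω) = \frac{\pi \left(1 - 6 \left|{\omega}\right|\right) e^{- 6 \left|{\omega}\right|}}{6}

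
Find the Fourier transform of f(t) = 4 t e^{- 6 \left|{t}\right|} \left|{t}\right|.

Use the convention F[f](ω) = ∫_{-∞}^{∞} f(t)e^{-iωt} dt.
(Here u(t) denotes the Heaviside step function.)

F(ω) = \frac{16 i \omega \left(\omega^{2} - 108\right)}{\left(\omega^{2} + 36\right)^{3}}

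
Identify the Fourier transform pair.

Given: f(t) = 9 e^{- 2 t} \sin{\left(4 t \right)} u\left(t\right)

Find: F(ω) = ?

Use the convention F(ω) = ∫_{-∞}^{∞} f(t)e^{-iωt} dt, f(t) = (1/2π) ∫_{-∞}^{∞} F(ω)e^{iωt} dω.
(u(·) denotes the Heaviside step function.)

F(ω) = \frac{36}{\left(i \omega + 2\right)^{2} + 16}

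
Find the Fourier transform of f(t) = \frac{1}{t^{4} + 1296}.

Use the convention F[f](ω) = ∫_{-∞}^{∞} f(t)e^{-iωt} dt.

F(ω) = \frac{\pi e^{- 3 \sqrt{2} \left|{\omega}\right|} \sin{\left(3 \sqrt{2} \left|{\omega}\right| + \frac{\pi}{4} \right)}}{216}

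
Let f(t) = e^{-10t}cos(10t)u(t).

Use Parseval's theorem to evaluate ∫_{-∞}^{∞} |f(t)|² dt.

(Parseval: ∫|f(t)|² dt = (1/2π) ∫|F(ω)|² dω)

∫|f(t)|² dt = \frac{3}{80}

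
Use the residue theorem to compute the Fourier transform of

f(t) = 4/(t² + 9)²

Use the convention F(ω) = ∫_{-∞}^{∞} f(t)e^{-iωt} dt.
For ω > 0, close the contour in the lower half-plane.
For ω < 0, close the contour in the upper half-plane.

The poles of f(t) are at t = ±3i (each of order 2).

Let g(z) = f(z)e^{-iωz}; for large |z| the factor e^{-iωz} decays in the lower half-plane when ω > 0 and in the upper half-plane when ω < 0.

Case ω > 0 (lower half-plane, clockwise contour ⇒ F(ω) = -2πi·ΣRes):
  Res_{z = - 3 i} g(z) = \frac{i \left(3 \omega + 1\right) e^{- 3 \omega}}{27} (pole of order 2)
  F(ω) = -2πi·ΣRes = \frac{2 \pi \left(3 \omega + 1\right) e^{- 3 \omega}}{27}

Case ω < 0 (upper half-plane, counterclockwise contour ⇒ F(ω) = +2πi·ΣRes):
  Res_{z = 3 i} g(z) = \frac{i \left(3 \omega - 1\right) e^{3 \omega}}{27} (pole of order 2)
  F(ω) = 2πi·ΣRes = \frac{2 \pi \left(1 - 3 \omega\right) e^{3 \omega}}{27}

Both cases combine into a single formula in |ω|:

F(ω) = \frac{2 \pi \left(3 \left|{\omega}\right| + 1\right) e^{- 3 \left|{\omega}\right|}}{27}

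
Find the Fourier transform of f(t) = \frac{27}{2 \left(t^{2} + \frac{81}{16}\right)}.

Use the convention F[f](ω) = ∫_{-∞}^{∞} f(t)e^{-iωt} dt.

F(ω) = 6 \pi e^{- \frac{9 \left|{\omega}\right|}{4}}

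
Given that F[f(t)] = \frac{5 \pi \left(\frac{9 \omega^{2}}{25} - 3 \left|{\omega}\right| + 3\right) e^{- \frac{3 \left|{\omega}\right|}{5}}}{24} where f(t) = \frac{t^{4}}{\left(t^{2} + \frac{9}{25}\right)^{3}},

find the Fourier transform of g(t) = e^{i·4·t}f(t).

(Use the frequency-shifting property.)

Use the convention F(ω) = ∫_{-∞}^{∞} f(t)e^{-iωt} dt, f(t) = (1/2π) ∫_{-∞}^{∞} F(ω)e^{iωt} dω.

F[g](ω) = \frac{\pi \left(3 \left(\omega - 4\right)^{2} - 25 \left|{\omega - 4}\right| + 25\right) e^{- \frac{3 \left|{\omega - 4}\right|}{5}}}{40}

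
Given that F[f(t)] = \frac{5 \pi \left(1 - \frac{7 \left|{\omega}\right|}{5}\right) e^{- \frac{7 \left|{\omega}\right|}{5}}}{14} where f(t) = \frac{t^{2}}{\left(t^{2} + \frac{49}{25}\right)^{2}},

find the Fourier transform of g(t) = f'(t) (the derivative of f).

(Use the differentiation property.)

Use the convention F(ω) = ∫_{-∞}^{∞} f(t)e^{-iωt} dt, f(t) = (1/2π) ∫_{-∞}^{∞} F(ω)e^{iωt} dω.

F[g](ω) = \frac{i \pi \omega \left(5 - 7 \left|{\omega}\right|\right) e^{- \frac{7 \left|{\omega}\right|}{5}}}{14}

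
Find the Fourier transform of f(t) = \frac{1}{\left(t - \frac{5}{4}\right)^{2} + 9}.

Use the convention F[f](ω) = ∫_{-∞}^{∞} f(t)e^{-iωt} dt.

F(ω) = \frac{\pi e^{- \frac{5 i \omega}{4} - 3 \left|{\omega}\right|}}{3}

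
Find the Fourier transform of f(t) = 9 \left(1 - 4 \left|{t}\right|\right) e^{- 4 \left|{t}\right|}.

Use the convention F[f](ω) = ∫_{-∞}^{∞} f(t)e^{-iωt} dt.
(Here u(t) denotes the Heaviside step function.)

F(ω) = \frac{144 \omega^{2}}{\left(\omega^{2} + 16\right)^{2}}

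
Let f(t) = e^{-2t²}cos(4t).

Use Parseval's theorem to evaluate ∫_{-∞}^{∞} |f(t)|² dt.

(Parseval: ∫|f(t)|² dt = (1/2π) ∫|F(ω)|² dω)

∫|f(t)|² dt = \frac{\sqrt{\pi} \left(1 + e^{4}\right)}{4 e^{4}}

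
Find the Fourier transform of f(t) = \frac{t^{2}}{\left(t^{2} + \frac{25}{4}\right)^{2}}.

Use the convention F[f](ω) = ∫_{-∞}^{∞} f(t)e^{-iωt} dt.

F(ω) = \frac{\pi \left(2 - 5 \left|{\omega}\right|\right) e^{- \frac{5 \left|{\omega}\right|}{2}}}{10}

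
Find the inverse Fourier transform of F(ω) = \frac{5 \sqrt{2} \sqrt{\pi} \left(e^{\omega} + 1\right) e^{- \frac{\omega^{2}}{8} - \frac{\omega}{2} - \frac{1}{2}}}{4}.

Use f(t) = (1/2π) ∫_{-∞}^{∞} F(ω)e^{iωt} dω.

f(t) = 5 e^{- 2 t^{2}} \cos{\left(2 t \right)}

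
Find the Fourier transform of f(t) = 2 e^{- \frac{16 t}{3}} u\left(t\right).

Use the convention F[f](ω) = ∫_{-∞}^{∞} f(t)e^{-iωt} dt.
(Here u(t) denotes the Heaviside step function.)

F(ω) = \frac{6}{3 i \omega + 16}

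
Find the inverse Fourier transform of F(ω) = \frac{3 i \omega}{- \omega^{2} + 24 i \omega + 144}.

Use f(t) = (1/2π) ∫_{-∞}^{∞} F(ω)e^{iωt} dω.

f(t) = 3 \left(1 - 12 t\right) e^{- 12 t} u\left(t\right)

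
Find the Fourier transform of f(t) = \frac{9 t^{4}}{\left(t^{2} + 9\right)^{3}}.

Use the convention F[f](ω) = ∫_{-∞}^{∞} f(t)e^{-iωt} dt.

F(ω) = \frac{9 \pi \left(3 \omega^{2} - 5 \left|{\omega}\right| + 1\right) e^{- 3 \left|{\omega}\right|}}{8}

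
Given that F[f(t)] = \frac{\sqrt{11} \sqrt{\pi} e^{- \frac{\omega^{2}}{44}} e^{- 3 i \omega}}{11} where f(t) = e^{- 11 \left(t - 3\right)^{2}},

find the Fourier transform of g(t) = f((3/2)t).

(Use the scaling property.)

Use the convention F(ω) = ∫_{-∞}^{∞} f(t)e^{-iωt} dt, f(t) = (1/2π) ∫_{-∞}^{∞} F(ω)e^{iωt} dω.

F[g](ω) = \frac{2 \sqrt{11} \sqrt{\pi} e^{- \frac{\omega \left(\omega + 198 i\right)}{99}}}{33}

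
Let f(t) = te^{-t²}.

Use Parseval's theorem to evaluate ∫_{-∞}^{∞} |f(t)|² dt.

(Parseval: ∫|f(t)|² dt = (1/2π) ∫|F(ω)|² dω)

∫|f(t)|² dt = \frac{\sqrt{2} \sqrt{\pi}}{8}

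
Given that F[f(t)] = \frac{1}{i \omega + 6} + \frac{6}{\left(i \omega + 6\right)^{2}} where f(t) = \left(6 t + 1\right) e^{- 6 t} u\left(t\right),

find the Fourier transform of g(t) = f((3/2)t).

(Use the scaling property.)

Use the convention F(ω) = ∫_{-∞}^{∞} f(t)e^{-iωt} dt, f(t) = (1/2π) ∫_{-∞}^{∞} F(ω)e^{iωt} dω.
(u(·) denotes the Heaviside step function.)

F[g](ω) = \frac{- i \omega - 18}{\omega^{2} - 18 i \omega - 81}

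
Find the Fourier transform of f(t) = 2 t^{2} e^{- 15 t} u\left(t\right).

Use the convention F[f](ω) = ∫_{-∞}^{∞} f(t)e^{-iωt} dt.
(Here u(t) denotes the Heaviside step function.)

F(ω) = \frac{4}{\left(i \omega + 15\right)^{3}}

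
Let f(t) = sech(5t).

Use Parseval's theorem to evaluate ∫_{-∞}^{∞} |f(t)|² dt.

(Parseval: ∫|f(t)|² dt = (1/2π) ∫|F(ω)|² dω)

∫|f(t)|² dt = \frac{2}{5}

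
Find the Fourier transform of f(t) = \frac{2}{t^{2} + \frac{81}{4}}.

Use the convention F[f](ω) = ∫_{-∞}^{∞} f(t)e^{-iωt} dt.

F(ω) = \frac{4 \pi e^{- \frac{9 \left|{\omega}\right|}{2}}}{9}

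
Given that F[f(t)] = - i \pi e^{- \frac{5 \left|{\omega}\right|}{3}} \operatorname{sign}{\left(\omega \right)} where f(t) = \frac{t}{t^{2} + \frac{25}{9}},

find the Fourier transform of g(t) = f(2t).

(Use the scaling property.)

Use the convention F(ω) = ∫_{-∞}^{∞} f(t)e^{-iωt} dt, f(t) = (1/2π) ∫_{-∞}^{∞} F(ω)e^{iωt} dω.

F[g](ω) = - \frac{i \pi e^{- \frac{5 \left|{\omega}\right|}{6}} \operatorname{sign}{\left(\omega \right)}}{2}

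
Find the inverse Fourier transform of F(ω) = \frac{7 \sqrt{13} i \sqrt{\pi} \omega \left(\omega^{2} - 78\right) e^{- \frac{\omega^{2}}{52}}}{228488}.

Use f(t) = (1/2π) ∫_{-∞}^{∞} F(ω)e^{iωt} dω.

f(t) = 7 t^{3} e^{- 13 t^{2}}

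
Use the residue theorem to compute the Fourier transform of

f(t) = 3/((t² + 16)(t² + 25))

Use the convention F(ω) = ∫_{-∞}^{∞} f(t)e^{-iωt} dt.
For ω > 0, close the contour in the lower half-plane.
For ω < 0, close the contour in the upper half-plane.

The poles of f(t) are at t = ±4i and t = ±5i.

Let g(z) = f(z)e^{-iωz}; for large |z| the factor e^{-iωz} decays in the lower half-plane when ω > 0 and in the upper half-plane when ω < 0.

Case ω > 0 (lower half-plane, clockwise contour ⇒ F(ω) = -2πi·ΣRes):
  Res_{z = - 4 i} g(z) = \frac{i e^{- 4 \omega}}{24}
  Res_{z = - 5 i} g(z) = - \frac{i e^{- 5 \omega}}{30}
  F(ω) = -2πi·ΣRes = \frac{\pi \left(5 e^{\omega} - 4\right) e^{- 5 \omega}}{60}

Case ω < 0 (upper half-plane, counterclockwise contour ⇒ F(ω) = +2πi·ΣRes):
  Res_{z = 4 i} g(z) = - \frac{i e^{4 \omega}}{24}
  Res_{z = 5 i} g(z) = \frac{i e^{5 \omega}}{30}
  F(ω) = 2πi·ΣRes = \frac{\pi \left(5 - 4 e^{\omega}\right) e^{4 \omega}}{60}

Both cases combine into a single formula in |ω|:

F(ω) = \frac{\pi \left(5 e^{\left|{\omega}\right|} - 4\right) e^{- 5 \left|{\omega}\right|}}{60}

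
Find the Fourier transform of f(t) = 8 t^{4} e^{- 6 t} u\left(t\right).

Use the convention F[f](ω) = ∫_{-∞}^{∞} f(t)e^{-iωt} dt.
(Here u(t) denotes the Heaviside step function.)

F(ω) = \frac{192}{\left(i \omega + 6\right)^{5}}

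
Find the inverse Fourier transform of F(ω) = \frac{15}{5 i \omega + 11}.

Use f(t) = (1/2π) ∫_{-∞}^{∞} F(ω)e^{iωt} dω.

f(t) = 3 e^{- \frac{11 t}{5}} u\left(t\right)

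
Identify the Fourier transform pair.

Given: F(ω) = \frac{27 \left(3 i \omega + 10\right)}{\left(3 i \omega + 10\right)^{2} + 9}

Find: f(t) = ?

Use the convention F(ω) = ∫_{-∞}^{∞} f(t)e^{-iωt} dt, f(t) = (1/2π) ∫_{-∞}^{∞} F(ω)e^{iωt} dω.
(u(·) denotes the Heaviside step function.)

f(t) = 9 e^{- \frac{10 t}{3}} \cos{\left(t \right)} u\left(t\right)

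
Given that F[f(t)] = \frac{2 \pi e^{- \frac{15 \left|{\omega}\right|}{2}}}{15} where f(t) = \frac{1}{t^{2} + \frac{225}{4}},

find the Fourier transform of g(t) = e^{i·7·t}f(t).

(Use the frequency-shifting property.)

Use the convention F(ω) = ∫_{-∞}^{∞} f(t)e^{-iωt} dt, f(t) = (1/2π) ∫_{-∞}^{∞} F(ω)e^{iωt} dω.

F[g](ω) = \frac{2 \pi e^{- \frac{15 \left|{\omega - 7}\right|}{2}}}{15}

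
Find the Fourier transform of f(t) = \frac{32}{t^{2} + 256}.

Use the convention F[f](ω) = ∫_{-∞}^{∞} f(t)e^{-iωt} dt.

F(ω) = 2 \pi e^{- 16 \left|{\omega}\right|}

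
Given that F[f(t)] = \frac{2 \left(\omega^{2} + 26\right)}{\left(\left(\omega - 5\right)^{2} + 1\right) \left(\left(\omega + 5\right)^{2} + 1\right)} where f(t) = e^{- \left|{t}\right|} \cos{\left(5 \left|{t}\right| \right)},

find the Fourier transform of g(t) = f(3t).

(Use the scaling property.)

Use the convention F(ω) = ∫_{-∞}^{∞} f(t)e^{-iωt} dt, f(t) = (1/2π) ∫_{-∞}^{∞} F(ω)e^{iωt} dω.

F[g](ω) = \frac{6 \left(\omega^{2} + 234\right)}{\omega^{4} - 432 \omega^{2} + 54756}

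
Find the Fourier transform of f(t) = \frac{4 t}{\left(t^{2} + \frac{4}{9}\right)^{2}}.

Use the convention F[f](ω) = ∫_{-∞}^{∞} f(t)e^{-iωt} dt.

F(ω) = - 3 i \pi \omega e^{- \frac{2 \left|{\omega}\right|}{3}}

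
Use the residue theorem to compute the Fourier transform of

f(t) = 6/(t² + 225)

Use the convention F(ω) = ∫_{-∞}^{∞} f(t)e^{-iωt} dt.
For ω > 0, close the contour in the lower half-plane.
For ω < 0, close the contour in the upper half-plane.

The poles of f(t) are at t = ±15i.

Let g(z) = f(z)e^{-iωz}; for large |z| the factor e^{-iωz} decays in the lower half-plane when ω > 0 and in the upper half-plane when ω < 0.

Case ω > 0 (lower half-plane, clockwise contour ⇒ F(ω) = -2πi·ΣRes):
  Res_{z = - 15 i} g(z) = \frac{i e^{- 15 \omega}}{5}
  F(ω) = -2πi·ΣRes = \frac{2 \pi e^{- 15 \omega}}{5}

Case ω < 0 (upper half-plane, counterclockwise contour ⇒ F(ω) = +2πi·ΣRes):
  Res_{z = 15 i} g(z) = - \frac{i e^{15 \omega}}{5}
  F(ω) = 2πi·ΣRes = \frac{2 \pi e^{15 \omega}}{5}

Both cases combine into a single formula in |ω|:

F(ω) = \frac{2 \pi e^{- 15 \left|{\omega}\right|}}{5}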